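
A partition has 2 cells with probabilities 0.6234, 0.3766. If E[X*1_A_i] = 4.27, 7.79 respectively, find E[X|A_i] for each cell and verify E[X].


For each cell A_i: E[X|A_i] = E[X*1_A_i] / P(A_i)
Step 1: E[X|A_1] = 4.27 / 0.6234 = 6.849535
Step 2: E[X|A_2] = 7.79 / 0.3766 = 20.685077
Verification: E[X] = sum E[X*1_A_i] = 4.27 + 7.79 = 12.06


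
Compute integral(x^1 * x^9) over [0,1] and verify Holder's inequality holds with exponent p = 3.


Step 1: Exact integral of f*g = integral(x^10, 0, 1) = 1/11
     = 0.090909
Step 2: Holder bound with p=3, q=1.5:
  ||f||_p = (integral x^3 dx)^(1/3) = (1/4)^(1/3) = 0.629961
  ||g||_q = (integral x^13.5 dx)^(1/1.5) = (1/14.5)^(1/1.5) = 0.168172
Step 3: Holder bound = ||f||_p * ||g||_q = 0.629961 * 0.168172 = 0.105942
Verification: 0.090909 <= 0.105942 (Holder holds)


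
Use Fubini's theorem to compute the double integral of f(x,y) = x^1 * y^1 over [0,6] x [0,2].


By Fubini's theorem, the double integral factors as a product of single integrals:
Step 1: integral_0^6 x^1 dx = [x^2/2] from 0 to 6
     = 6^2/2 = 18
Step 2: integral_0^2 y^1 dy = [y^2/2] from 0 to 2
     = 2^2/2 = 2
Step 3: Double integral = 18 * 2 = 36


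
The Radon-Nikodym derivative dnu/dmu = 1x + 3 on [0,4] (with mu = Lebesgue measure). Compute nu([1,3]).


nu(A) = integral_A (dnu/dmu) dmu = integral_1^3 (1x + 3) dx
Step 1: Antiderivative F(x) = (1/2)x^2 + 3x
Step 2: F(3) = (1/2)*3^2 + 3*3 = 4.5 + 9 = 13.5
Step 3: F(1) = (1/2)*1^2 + 3*1 = 0.5 + 3 = 3.5
Step 4: nu([1,3]) = F(3) - F(1) = 13.5 - 3.5 = 10


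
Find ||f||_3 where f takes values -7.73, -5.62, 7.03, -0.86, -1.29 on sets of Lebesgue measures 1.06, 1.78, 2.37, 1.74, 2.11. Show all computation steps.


Step 1: Compute |f_i|^3 for each value:
  |-7.73|^3 = 461.889917
  |-5.62|^3 = 177.504328
  |7.03|^3 = 347.428927
  |-0.86|^3 = 0.636056
  |-1.29|^3 = 2.146689
Step 2: Multiply by measures and sum:
  461.889917 * 1.06 = 489.603312
  177.504328 * 1.78 = 315.957704
  347.428927 * 2.37 = 823.406557
  0.636056 * 1.74 = 1.106737
  2.146689 * 2.11 = 4.529514
Sum = 489.603312 + 315.957704 + 823.406557 + 1.106737 + 4.529514 = 1634.603824
Step 3: Take the p-th root:
||f||_3 = (1634.603824)^(1/3) = 11.779789


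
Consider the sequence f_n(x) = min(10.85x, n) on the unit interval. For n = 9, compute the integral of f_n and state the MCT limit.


f(x) = 10.85x on [0,1]; f_n(x) = min(10.85x, n). At n = 9:
Step 1: f(x) reaches 9 at x = 9/10.85 = 0.829493
Step 2: integral(f_9) = integral(10.85x, 0, 0.829493) + integral(9, 0.829493, 1)
       = 10.85*0.829493^2/2 + 9*(1 - 0.829493)
       = 3.732719 + 1.534562
       = 5.267281
Step 3: As n -> infinity, f_n increases to f, so by MCT integral(f_n) -> integral(f) = 10.85/2 = 5.425.
Convergence: integral(f_9) = 5.267281 -> 5.425 as n -> infinity


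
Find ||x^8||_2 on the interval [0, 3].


Step 1: ||f||_2 = (integral_0^3 |x^8|^2 dx)^(1/2)
     = (integral_0^3 x^16 dx)^(1/2)
Step 2: integral_0^3 x^16 dx = [x^17/(17)] from 0 to 3 = 3^17/17
     = 129140163/17 = 7.596480e+06
Step 3: ||f||_2 = (7.596480e+06)^(1/2) = 2756.171289


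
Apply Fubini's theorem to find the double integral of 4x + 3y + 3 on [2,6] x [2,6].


By Fubini, integrate in x first, then y.
Step 1: Fix y, integrate over x in [2,6]:
  integral(4x + 3y + 3, x=2..6)
  = 4*(6^2 - 2^2)/2 + (3y + 3)*(6 - 2)
  = 64 + (3y + 3)*4
  = 64 + 12y + 12
  = 76 + 12y
Step 2: Integrate over y in [2,6]:
  integral(76 + 12y, y=2..6)
  = 76*4 + 12*(6^2 - 2^2)/2
  = 304 + 192
  = 496


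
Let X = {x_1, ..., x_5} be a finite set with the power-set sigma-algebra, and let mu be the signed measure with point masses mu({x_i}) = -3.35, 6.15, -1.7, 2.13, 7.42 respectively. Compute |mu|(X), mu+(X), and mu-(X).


Step 1: Every measurable set is a union of atoms (the cells / points), so a Hahn decomposition is
  obtained by grouping atoms by sign: P = union of atoms with mu > 0, N = union of the remaining atoms.
  Atoms in P (indices): 2, 4, 5;  atoms in N (indices): 1, 3
  Positive values: 6.15, 2.13, 7.42
  Negative values: -3.35, -1.7
Step 2: mu+(X) = mu(P) = sum of positive atom values = 15.7
Step 3: mu-(X) = -mu(N) = sum of |negative atom values| = 5.05
Step 4: |mu|(X) = mu+(X) + mu-(X) = 15.7 + 5.05 = 20.75


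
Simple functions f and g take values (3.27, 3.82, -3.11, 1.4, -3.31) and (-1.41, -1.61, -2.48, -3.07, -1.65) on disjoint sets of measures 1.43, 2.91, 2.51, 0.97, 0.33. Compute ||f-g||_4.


Step 1: Compute differences f_i - g_i:
  3.27 - -1.41 = 4.68
  3.82 - -1.61 = 5.43
  -3.11 - -2.48 = -0.63
  1.4 - -3.07 = 4.47
  -3.31 - -1.65 = -1.66
Step 2: Compute |diff|^4 * measure for each set:
  |4.68|^4 * 1.43 = 479.715126 * 1.43 = 685.99263
  |5.43|^4 * 2.91 = 869.359328 * 2.91 = 2529.835645
  |-0.63|^4 * 2.51 = 0.15753 * 2.51 = 0.395399
  |4.47|^4 * 0.97 = 399.236365 * 0.97 = 387.259274
  |-1.66|^4 * 0.33 = 7.593331 * 0.33 = 2.505799
Step 3: Sum = 3605.988747
Step 4: ||f-g||_4 = (3605.988747)^(1/4) = 7.749186


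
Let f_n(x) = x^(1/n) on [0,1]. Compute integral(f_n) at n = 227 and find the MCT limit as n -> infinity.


At n = 227: f_227(x) = x^(1/227).
Step 1: integral(x^(1/227), 0, 1) = [x^(1/227+1) / (1/227+1)] from 0 to 1
     = 1 / (1/227 + 1) = 1 / ((227+1)/227) = 227/(227+1)
     = 227/228 = 0.995614
Step 2: As n -> infinity, f_n(x) = x^(1/n) -> 1 for x in (0,1], and f_n is increasing in n.
By MCT, lim_n integral(f_n) = integral(lim_n f_n) = integral(1, 0, 1) = 1.
Step 3: Verify convergence: 227/228 = 0.995614 -> 1


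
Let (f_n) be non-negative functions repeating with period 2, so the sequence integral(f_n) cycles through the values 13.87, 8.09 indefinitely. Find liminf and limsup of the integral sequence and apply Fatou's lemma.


The sequence (integral(f_n)) is periodic with period 2, repeating the values 13.87, 8.09 indefinitely.
Step 1: For a periodic sequence, every tail (a_m, a_(m+1), ...) contains all 2 period values infinitely often.
Step 2: Hence inf of every tail = min of the period values = min(13.87, 8.09) = 8.09.
        liminf_n integral(f_n) = sup over m of (inf of tail from m) = 8.09.
Step 3: Similarly sup of every tail = max of the period values = 13.87.
        limsup_n integral(f_n) = 13.87.
Step 4: Fatou's lemma: integral(liminf_n f_n) <= liminf_n integral(f_n) = 8.09.
        So the integral of the pointwise liminf is at most 8.09.


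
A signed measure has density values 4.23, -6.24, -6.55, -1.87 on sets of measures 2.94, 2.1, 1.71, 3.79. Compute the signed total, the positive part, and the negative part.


Step 1: Compute signed measure on each set:
  Set 1: 4.23 * 2.94 = 12.4362
  Set 2: -6.24 * 2.1 = -13.104
  Set 3: -6.55 * 1.71 = -11.2005
  Set 4: -1.87 * 3.79 = -7.0873
Step 2: Total signed measure = (12.4362) + (-13.104) + (-11.2005) + (-7.0873)
     = -18.9556
Step 3: Positive part mu+(X) = sum of positive contributions = 12.4362
Step 4: Negative part mu-(X) = |sum of negative contributions| = 31.3918


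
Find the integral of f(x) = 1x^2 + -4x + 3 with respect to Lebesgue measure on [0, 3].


The Lebesgue integral of a Riemann-integrable function agrees with the Riemann integral.
Antiderivative F(x) = (1/3)x^3 + (-4/2)x^2 + 3x
F(3) = (1/3)*3^3 + (-4/2)*3^2 + 3*3
     = (1/3)*27 + (-4/2)*9 + 3*3
     = 9 + -18 + 9
     = 0.0
F(0) = 0.0
Integral = F(3) - F(0) = 0.0 - 0.0 = 0.0


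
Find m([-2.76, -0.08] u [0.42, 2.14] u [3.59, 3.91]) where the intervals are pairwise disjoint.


For pairwise disjoint intervals, m(union) = sum of lengths.
= (-0.08 - -2.76) + (2.14 - 0.42) + (3.91 - 3.59)
= 2.68 + 1.72 + 0.32
= 4.72


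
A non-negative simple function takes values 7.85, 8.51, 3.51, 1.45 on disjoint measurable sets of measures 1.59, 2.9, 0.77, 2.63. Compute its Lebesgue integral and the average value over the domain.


Step 1: Integral = sum(value_i * measure_i)
= 7.85*1.59 + 8.51*2.9 + 3.51*0.77 + 1.45*2.63
= 12.4815 + 24.679 + 2.7027 + 3.8135
= 43.6767
Step 2: Total measure of domain = 1.59 + 2.9 + 0.77 + 2.63 = 7.89
Step 3: Average value = 43.6767 / 7.89 = 5.535703


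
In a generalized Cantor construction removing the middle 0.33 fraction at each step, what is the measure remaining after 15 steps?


Step 1: At each step, fraction remaining = 1 - 0.33 = 0.67
Step 2: After 15 steps, measure = (0.67)^15
Result = 0.002461


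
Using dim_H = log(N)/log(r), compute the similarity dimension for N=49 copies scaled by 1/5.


For a self-similar set with N copies scaled by 1/r:
dim_H = log(N)/log(r) = log(49)/log(5)
= 3.89182/1.609438
= 2.418124


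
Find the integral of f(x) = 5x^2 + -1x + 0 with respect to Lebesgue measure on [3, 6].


The Lebesgue integral of a Riemann-integrable function agrees with the Riemann integral.
Antiderivative F(x) = (5/3)x^3 + (-1/2)x^2 + 0x
F(6) = (5/3)*6^3 + (-1/2)*6^2 + 0*6
     = (5/3)*216 + (-1/2)*36 + 0*6
     = 360 + -18 + 0
     = 342
F(3) = 40.5
Integral = F(6) - F(3) = 342 - 40.5 = 301.5


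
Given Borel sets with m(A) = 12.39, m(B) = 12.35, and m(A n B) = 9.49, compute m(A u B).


By inclusion-exclusion: m(A u B) = m(A) + m(B) - m(A n B)
= 12.39 + 12.35 - 9.49
= 15.25


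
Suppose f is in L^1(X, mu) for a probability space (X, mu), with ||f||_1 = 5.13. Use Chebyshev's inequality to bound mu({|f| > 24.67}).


Chebyshev/Markov inequality: mu(|f| > eps) <= (||f||_p / eps)^p
Step 1: ||f||_1 / eps = 5.13 / 24.67 = 0.207945
Step 2: Raise to power p = 1:
  (0.207945)^1 = 0.207945
Step 3: Therefore mu(|f| > 24.67) <= 0.207945


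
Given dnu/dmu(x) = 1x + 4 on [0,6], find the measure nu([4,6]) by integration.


nu(A) = integral_A (dnu/dmu) dmu = integral_4^6 (1x + 4) dx
Step 1: Antiderivative F(x) = (1/2)x^2 + 4x
Step 2: F(6) = (1/2)*6^2 + 4*6 = 18 + 24 = 42
Step 3: F(4) = (1/2)*4^2 + 4*4 = 8 + 16 = 24
Step 4: nu([4,6]) = F(6) - F(4) = 42 - 24 = 18


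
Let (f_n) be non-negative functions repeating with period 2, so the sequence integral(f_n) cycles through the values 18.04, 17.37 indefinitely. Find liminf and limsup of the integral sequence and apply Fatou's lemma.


The sequence (integral(f_n)) is periodic with period 2, repeating the values 18.04, 17.37 indefinitely.
Step 1: For a periodic sequence, every tail (a_m, a_(m+1), ...) contains all 2 period values infinitely often.
Step 2: Hence inf of every tail = min of the period values = min(18.04, 17.37) = 17.37.
        liminf_n integral(f_n) = sup over m of (inf of tail from m) = 17.37.
Step 3: Similarly sup of every tail = max of the period values = 18.04.
        limsup_n integral(f_n) = 18.04.
Step 4: Fatou's lemma: integral(liminf_n f_n) <= liminf_n integral(f_n) = 17.37.
        So the integral of the pointwise liminf is at most 17.37.


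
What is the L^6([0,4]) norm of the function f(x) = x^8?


Step 1: ||f||_6 = (integral_0^4 |x^8|^6 dx)^(1/6)
     = (integral_0^4 x^48 dx)^(1/6)
Step 2: integral_0^4 x^48 dx = [x^49/(49)] from 0 to 4 = 4^49/49
     = 316912650057057350374175801344/49 = 6.467605e+27
Step 3: ||f||_6 = (6.467605e+27)^(1/6) = 43164.221834


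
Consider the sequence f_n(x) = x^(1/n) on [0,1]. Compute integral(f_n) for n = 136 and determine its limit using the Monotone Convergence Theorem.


At n = 136: f_136(x) = x^(1/136).
Step 1: integral(x^(1/136), 0, 1) = [x^(1/136+1) / (1/136+1)] from 0 to 1
     = 1 / (1/136 + 1) = 1 / ((136+1)/136) = 136/(136+1)
     = 136/137 = 0.992701
Step 2: As n -> infinity, f_n(x) = x^(1/n) -> 1 for x in (0,1], and f_n is increasing in n.
By MCT, lim_n integral(f_n) = integral(lim_n f_n) = integral(1, 0, 1) = 1.
Step 3: Verify convergence: 136/137 = 0.992701 -> 1


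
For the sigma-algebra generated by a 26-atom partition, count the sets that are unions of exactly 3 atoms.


Each element of F is a union of some subset of the 26 atoms.
Elements that are unions of exactly 3 atoms correspond to 3-element subsets of the 26 atoms.
Count = C(26, 3) = 26! / (3! * 23!) = 2600.


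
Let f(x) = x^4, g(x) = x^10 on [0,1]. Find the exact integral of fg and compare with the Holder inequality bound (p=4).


Step 1: Exact integral of f*g = integral(x^14, 0, 1) = 1/15
     = 0.066667
Step 2: Holder bound with p=4, q=1.333333:
  ||f||_p = (integral x^16 dx)^(1/4) = (1/17)^(1/4) = 0.492479
  ||g||_q = (integral x^13.333333 dx)^(1/1.333333) = (1/14.333333)^(1/1.333333) = 0.13575
Step 3: Holder bound = ||f||_p * ||g||_q = 0.492479 * 0.13575 = 0.066854
Verification: 0.066667 <= 0.066854 (Holder holds)


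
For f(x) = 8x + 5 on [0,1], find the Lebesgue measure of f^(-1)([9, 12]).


f^(-1)([9, 12]) = {x : 9 <= 8x + 5 <= 12}
Solving: (9 - 5)/8 <= x <= (12 - 5)/8
= [0.5, 0.875]
Intersecting with [0,1]: [0.5, 0.875]
Measure = 0.875 - 0.5 = 0.375


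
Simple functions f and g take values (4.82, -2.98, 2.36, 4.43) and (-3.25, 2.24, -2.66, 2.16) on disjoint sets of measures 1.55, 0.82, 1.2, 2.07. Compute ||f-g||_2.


Step 1: Compute differences f_i - g_i:
  4.82 - -3.25 = 8.07
  -2.98 - 2.24 = -5.22
  2.36 - -2.66 = 5.02
  4.43 - 2.16 = 2.27
Step 2: Compute |diff|^2 * measure for each set:
  |8.07|^2 * 1.55 = 65.1249 * 1.55 = 100.943595
  |-5.22|^2 * 0.82 = 27.2484 * 0.82 = 22.343688
  |5.02|^2 * 1.2 = 25.2004 * 1.2 = 30.24048
  |2.27|^2 * 2.07 = 5.1529 * 2.07 = 10.666503
Step 3: Sum = 164.194266
Step 4: ||f-g||_2 = (164.194266)^(1/2) = 12.813831


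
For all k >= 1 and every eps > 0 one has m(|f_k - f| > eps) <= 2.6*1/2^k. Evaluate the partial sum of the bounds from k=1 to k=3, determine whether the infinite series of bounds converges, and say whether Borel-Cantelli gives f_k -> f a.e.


Step 1: List the terms 2.6*1/2^k for k = 1 to 3:
  k=1: 1.3
  k=2: 0.65
  k=3: 0.325
Step 2: Partial sum = 1.3 + 0.65 + 0.325
     = 2.275
Step 3: The full series sum_(k>=1) 2.6*1/2^k converges (geometric series with ratio 1/2 < 1; a constant multiple of a convergent series converges).
Step 4: Fix eps > 0. Since sum_k m(|f_k - f| > eps) < infinity, the Borel-Cantelli lemma gives
        m(limsup_k {|f_k - f| > eps}) = 0, i.e. for a.e. x, |f_k(x) - f(x)| <= eps for all large k.
        Applying this with eps = 1/j for j = 1, 2, ... and intersecting the countably many full-measure sets,
        for a.e. x we get limsup_k |f_k(x) - f(x)| <= 1/j for every j, hence f_k -> f almost everywhere.
Conclusion: series converges; Borel-Cantelli yields f_k -> f a.e.


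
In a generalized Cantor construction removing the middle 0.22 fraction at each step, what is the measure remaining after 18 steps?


Step 1: At each step, fraction remaining = 1 - 0.22 = 0.78
Step 2: After 18 steps, measure = (0.78)^18
Result = 0.011421


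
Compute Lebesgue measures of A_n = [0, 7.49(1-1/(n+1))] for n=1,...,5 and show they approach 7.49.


By continuity of measure from below: if A_n increases to A, then m(A_n) -> m(A).
Here A = [0, 7.49], so m(A) = 7.49
Step 1: a_1 = 7.49*(1 - 1/2) = 3.745, m(A_1) = 3.745
Step 2: a_2 = 7.49*(1 - 1/3) = 4.9933, m(A_2) = 4.9933
Step 3: a_3 = 7.49*(1 - 1/4) = 5.6175, m(A_3) = 5.6175
Step 4: a_4 = 7.49*(1 - 1/5) = 5.992, m(A_4) = 5.992
Step 5: a_5 = 7.49*(1 - 1/6) = 6.2417, m(A_5) = 6.2417
Limit: m(A_n) -> m([0,7.49]) = 7.49


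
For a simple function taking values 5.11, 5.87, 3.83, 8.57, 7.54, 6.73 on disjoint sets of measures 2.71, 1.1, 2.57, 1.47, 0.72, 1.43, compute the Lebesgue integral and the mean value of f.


Step 1: Integral = sum(value_i * measure_i)
= 5.11*2.71 + 5.87*1.1 + 3.83*2.57 + 8.57*1.47 + 7.54*0.72 + 6.73*1.43
= 13.8481 + 6.457 + 9.8431 + 12.5979 + 5.4288 + 9.6239
= 57.7988
Step 2: Total measure of domain = 2.71 + 1.1 + 2.57 + 1.47 + 0.72 + 1.43 = 10
Step 3: Average value = 57.7988 / 10 = 5.77988


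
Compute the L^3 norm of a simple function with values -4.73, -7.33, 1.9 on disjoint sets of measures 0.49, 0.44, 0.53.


Step 1: Compute |f_i|^3 for each value:
  |-4.73|^3 = 105.823817
  |-7.33|^3 = 393.832837
  |1.9|^3 = 6.859
Step 2: Multiply by measures and sum:
  105.823817 * 0.49 = 51.85367
  393.832837 * 0.44 = 173.286448
  6.859 * 0.53 = 3.63527
Sum = 51.85367 + 173.286448 + 3.63527 = 228.775389
Step 3: Take the p-th root:
||f||_3 = (228.775389)^(1/3) = 6.116032


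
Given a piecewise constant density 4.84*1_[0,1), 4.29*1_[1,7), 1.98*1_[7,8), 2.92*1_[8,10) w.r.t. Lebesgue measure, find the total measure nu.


Integrate each piece of the Radon-Nikodym derivative:
Step 1: integral_0^1 4.84 dx = 4.84*(1-0) = 4.84*1 = 4.84
Step 2: integral_1^7 4.29 dx = 4.29*(7-1) = 4.29*6 = 25.74
Step 3: integral_7^8 1.98 dx = 1.98*(8-7) = 1.98*1 = 1.98
Step 4: integral_8^10 2.92 dx = 2.92*(10-8) = 2.92*2 = 5.84
Total: 4.84 + 25.74 + 1.98 + 5.84 = 38.4


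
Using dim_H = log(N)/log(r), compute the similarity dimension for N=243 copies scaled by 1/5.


For a self-similar set with N copies scaled by 1/r:
dim_H = log(N)/log(r) = log(243)/log(5)
= 5.493061/1.609438
= 3.413031


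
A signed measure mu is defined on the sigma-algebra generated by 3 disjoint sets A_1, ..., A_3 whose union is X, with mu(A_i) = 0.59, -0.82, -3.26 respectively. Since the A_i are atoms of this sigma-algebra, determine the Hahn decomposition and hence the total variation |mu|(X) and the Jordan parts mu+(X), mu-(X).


Step 1: Every measurable set is a union of atoms (the cells / points), so a Hahn decomposition is
  obtained by grouping atoms by sign: P = union of atoms with mu > 0, N = union of the remaining atoms.
  Atoms in P (indices): 1;  atoms in N (indices): 2, 3
  Positive values: 0.59
  Negative values: -0.82, -3.26
Step 2: mu+(X) = mu(P) = sum of positive atom values = 0.59
Step 3: mu-(X) = -mu(N) = sum of |negative atom values| = 4.08
Step 4: |mu|(X) = mu+(X) + mu-(X) = 0.59 + 4.08 = 4.67


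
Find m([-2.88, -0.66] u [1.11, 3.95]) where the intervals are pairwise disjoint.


For pairwise disjoint intervals, m(union) = sum of lengths.
= (-0.66 - -2.88) + (3.95 - 1.11)
= 2.22 + 2.84
= 5.06


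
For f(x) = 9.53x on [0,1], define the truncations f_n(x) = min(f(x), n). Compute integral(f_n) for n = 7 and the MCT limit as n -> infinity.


f(x) = 9.53x on [0,1]; f_n(x) = min(9.53x, n). At n = 7:
Step 1: f(x) reaches 7 at x = 7/9.53 = 0.734523
Step 2: integral(f_7) = integral(9.53x, 0, 0.734523) + integral(7, 0.734523, 1)
       = 9.53*0.734523^2/2 + 7*(1 - 0.734523)
       = 2.570829 + 1.858342
       = 4.429171
Step 3: As n -> infinity, f_n increases to f, so by MCT integral(f_n) -> integral(f) = 9.53/2 = 4.765.
Convergence: integral(f_7) = 4.429171 -> 4.765 as n -> infinity


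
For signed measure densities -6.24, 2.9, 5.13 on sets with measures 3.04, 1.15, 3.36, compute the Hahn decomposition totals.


Step 1: Compute signed measure on each set:
  Set 1: -6.24 * 3.04 = -18.9696
  Set 2: 2.9 * 1.15 = 3.335
  Set 3: 5.13 * 3.36 = 17.2368
Step 2: Total signed measure = (-18.9696) + (3.335) + (17.2368)
     = 1.6022
Step 3: Positive part mu+(X) = sum of positive contributions = 20.5718
Step 4: Negative part mu-(X) = |sum of negative contributions| = 18.9696


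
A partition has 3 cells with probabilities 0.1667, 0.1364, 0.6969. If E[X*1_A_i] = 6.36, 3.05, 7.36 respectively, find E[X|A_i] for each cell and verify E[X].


For each cell A_i: E[X|A_i] = E[X*1_A_i] / P(A_i)
Step 1: E[X|A_1] = 6.36 / 0.1667 = 38.15237
Step 2: E[X|A_2] = 3.05 / 0.1364 = 22.360704
Step 3: E[X|A_3] = 7.36 / 0.6969 = 10.561056
Verification: E[X] = sum E[X*1_A_i] = 6.36 + 3.05 + 7.36 = 16.77


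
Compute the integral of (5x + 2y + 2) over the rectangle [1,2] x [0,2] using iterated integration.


By Fubini, integrate in x first, then y.
Step 1: Fix y, integrate over x in [1,2]:
  integral(5x + 2y + 2, x=1..2)
  = 5*(2^2 - 1^2)/2 + (2y + 2)*(2 - 1)
  = 7.5 + (2y + 2)*1
  = 7.5 + 2y + 2
  = 9.5 + 2y
Step 2: Integrate over y in [0,2]:
  integral(9.5 + 2y, y=0..2)
  = 9.5*2 + 2*(2^2 - 0^2)/2
  = 19 + 4
  = 23


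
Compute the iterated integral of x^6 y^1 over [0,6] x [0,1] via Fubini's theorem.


By Fubini's theorem, the double integral factors as a product of single integrals:
Step 1: integral_0^6 x^6 dx = [x^7/7] from 0 to 6
     = 6^7/7 = 39990.857143
Step 2: integral_0^1 y^1 dy = [y^2/2] from 0 to 1
     = 1^2/2 = 0.5
Step 3: Double integral = 39990.857143 * 0.5 = 19995.428571


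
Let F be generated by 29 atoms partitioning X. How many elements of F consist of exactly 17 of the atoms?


Each element of F is a union of some subset of the 29 atoms.
Elements that are unions of exactly 17 atoms correspond to 17-element subsets of the 29 atoms.
Count = C(29, 17) = 29! / (17! * 12!) = 51895935.


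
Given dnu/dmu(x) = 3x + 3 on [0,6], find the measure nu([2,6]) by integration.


nu(A) = integral_A (dnu/dmu) dmu = integral_2^6 (3x + 3) dx
Step 1: Antiderivative F(x) = (3/2)x^2 + 3x
Step 2: F(6) = (3/2)*6^2 + 3*6 = 54 + 18 = 72
Step 3: F(2) = (3/2)*2^2 + 3*2 = 6 + 6 = 12
Step 4: nu([2,6]) = F(6) - F(2) = 72 - 12 = 60


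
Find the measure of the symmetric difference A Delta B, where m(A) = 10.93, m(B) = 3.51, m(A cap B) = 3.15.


m(A Delta B) = m(A) + m(B) - 2*m(A n B)
= 10.93 + 3.51 - 2*3.15
= 10.93 + 3.51 - 6.3
= 8.14


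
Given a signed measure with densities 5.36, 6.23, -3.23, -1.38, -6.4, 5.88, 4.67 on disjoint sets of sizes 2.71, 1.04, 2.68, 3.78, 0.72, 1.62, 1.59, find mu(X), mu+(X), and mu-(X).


Step 1: Compute signed measure on each set:
  Set 1: 5.36 * 2.71 = 14.5256
  Set 2: 6.23 * 1.04 = 6.4792
  Set 3: -3.23 * 2.68 = -8.6564
  Set 4: -1.38 * 3.78 = -5.2164
  Set 5: -6.4 * 0.72 = -4.608
  Set 6: 5.88 * 1.62 = 9.5256
  Set 7: 4.67 * 1.59 = 7.4253
Step 2: Total signed measure = (14.5256) + (6.4792) + (-8.6564) + (-5.2164) + (-4.608) + (9.5256) + (7.4253)
     = 19.4749
Step 3: Positive part mu+(X) = sum of positive contributions = 37.9557
Step 4: Negative part mu-(X) = |sum of negative contributions| = 18.4808


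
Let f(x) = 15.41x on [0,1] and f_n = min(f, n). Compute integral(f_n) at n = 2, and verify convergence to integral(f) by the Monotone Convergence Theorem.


f(x) = 15.41x on [0,1]; f_n(x) = min(15.41x, n). At n = 2:
Step 1: f(x) reaches 2 at x = 2/15.41 = 0.129786
Step 2: integral(f_2) = integral(15.41x, 0, 0.129786) + integral(2, 0.129786, 1)
       = 15.41*0.129786^2/2 + 2*(1 - 0.129786)
       = 0.129786 + 1.740428
       = 1.870214
Step 3: As n -> infinity, f_n increases to f, so by MCT integral(f_n) -> integral(f) = 15.41/2 = 7.705.
Convergence: integral(f_2) = 1.870214 -> 7.705 as n -> infinity


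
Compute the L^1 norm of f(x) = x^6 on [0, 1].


Step 1: ||f||_1 = (integral_0^1 |x^6|^1 dx)^(1/1)
     = (integral_0^1 x^6 dx)^(1/1)
Step 2: integral_0^1 x^6 dx = [x^7/(7)] from 0 to 1 = 1^7/7
     = 1/7 = 0.142857
Step 3: ||f||_1 = (0.142857)^(1/1) = 0.142857


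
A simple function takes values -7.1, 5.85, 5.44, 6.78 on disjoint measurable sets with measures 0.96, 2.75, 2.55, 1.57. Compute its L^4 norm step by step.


Step 1: Compute |f_i|^4 for each value:
  |-7.1|^4 = 2541.1681
  |5.85|^4 = 1171.179506
  |5.44|^4 = 875.781161
  |6.78|^4 = 2113.093799
Step 2: Multiply by measures and sum:
  2541.1681 * 0.96 = 2439.521376
  1171.179506 * 2.75 = 3220.743642
  875.781161 * 2.55 = 2233.24196
  2113.093799 * 1.57 = 3317.557264
Sum = 2439.521376 + 3220.743642 + 2233.24196 + 3317.557264 = 11211.064242
Step 3: Take the p-th root:
||f||_4 = (11211.064242)^(1/4) = 10.289913


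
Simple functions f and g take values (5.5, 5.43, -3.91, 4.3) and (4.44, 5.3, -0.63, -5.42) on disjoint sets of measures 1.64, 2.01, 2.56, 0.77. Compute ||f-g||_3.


Step 1: Compute differences f_i - g_i:
  5.5 - 4.44 = 1.06
  5.43 - 5.3 = 0.13
  -3.91 - -0.63 = -3.28
  4.3 - -5.42 = 9.72
Step 2: Compute |diff|^3 * measure for each set:
  |1.06|^3 * 1.64 = 1.191016 * 1.64 = 1.953266
  |0.13|^3 * 2.01 = 0.002197 * 2.01 = 0.004416
  |-3.28|^3 * 2.56 = 35.287552 * 2.56 = 90.336133
  |9.72|^3 * 0.77 = 918.330048 * 0.77 = 707.114137
Step 3: Sum = 799.407952
Step 4: ||f-g||_3 = (799.407952)^(1/3) = 9.280887


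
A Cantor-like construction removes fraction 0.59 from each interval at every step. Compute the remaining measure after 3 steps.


Step 1: At each step, fraction remaining = 1 - 0.59 = 0.41
Step 2: After 3 steps, measure = (0.41)^3
Step 3: Computing the power step by step:
  After step 1: 0.41
  After step 2: 0.1681
  After step 3: 0.068921
Result = 0.068921


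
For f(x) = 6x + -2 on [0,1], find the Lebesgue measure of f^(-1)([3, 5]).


f^(-1)([3, 5]) = {x : 3 <= 6x + -2 <= 5}
Solving: (3 - -2)/6 <= x <= (5 - -2)/6
= [0.833333, 1.166667]
Intersecting with [0,1]: [0.833333, 1]
Measure = 1 - 0.833333 = 0.166667


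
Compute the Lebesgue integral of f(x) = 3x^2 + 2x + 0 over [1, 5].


The Lebesgue integral of a Riemann-integrable function agrees with the Riemann integral.
Antiderivative F(x) = (3/3)x^3 + (2/2)x^2 + 0x
F(5) = (3/3)*5^3 + (2/2)*5^2 + 0*5
     = (3/3)*125 + (2/2)*25 + 0*5
     = 125 + 25 + 0
     = 150
F(1) = 2
Integral = F(5) - F(1) = 150 - 2 = 148


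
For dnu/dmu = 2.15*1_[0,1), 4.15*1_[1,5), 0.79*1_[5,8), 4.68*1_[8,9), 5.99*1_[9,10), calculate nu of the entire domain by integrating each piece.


Integrate each piece of the Radon-Nikodym derivative:
Step 1: integral_0^1 2.15 dx = 2.15*(1-0) = 2.15*1 = 2.15
Step 2: integral_1^5 4.15 dx = 4.15*(5-1) = 4.15*4 = 16.6
Step 3: integral_5^8 0.79 dx = 0.79*(8-5) = 0.79*3 = 2.37
Step 4: integral_8^9 4.68 dx = 4.68*(9-8) = 4.68*1 = 4.68
Step 5: integral_9^10 5.99 dx = 5.99*(10-9) = 5.99*1 = 5.99
Total: 2.15 + 16.6 + 2.37 + 4.68 + 5.99 = 31.79


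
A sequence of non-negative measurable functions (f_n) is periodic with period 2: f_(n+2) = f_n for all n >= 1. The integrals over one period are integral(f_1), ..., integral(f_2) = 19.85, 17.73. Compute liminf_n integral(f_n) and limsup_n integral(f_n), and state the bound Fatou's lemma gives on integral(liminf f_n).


The sequence (integral(f_n)) is periodic with period 2, repeating the values 19.85, 17.73 indefinitely.
Step 1: For a periodic sequence, every tail (a_m, a_(m+1), ...) contains all 2 period values infinitely often.
Step 2: Hence inf of every tail = min of the period values = min(19.85, 17.73) = 17.73.
        liminf_n integral(f_n) = sup over m of (inf of tail from m) = 17.73.
Step 3: Similarly sup of every tail = max of the period values = 19.85.
        limsup_n integral(f_n) = 19.85.
Step 4: Fatou's lemma: integral(liminf_n f_n) <= liminf_n integral(f_n) = 17.73.
        So the integral of the pointwise liminf is at most 17.73.


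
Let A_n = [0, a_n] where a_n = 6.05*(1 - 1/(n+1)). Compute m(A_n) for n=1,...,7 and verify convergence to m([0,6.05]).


By continuity of measure from below: if A_n increases to A, then m(A_n) -> m(A).
Here A = [0, 6.05], so m(A) = 6.05
Step 1: a_1 = 6.05*(1 - 1/2) = 3.025, m(A_1) = 3.025
Step 2: a_2 = 6.05*(1 - 1/3) = 4.0333, m(A_2) = 4.0333
Step 3: a_3 = 6.05*(1 - 1/4) = 4.5375, m(A_3) = 4.5375
Step 4: a_4 = 6.05*(1 - 1/5) = 4.84, m(A_4) = 4.84
Step 5: a_5 = 6.05*(1 - 1/6) = 5.0417, m(A_5) = 5.0417
Step 6: a_6 = 6.05*(1 - 1/7) = 5.1857, m(A_6) = 5.1857
Step 7: a_7 = 6.05*(1 - 1/8) = 5.2938, m(A_7) = 5.2938
Limit: m(A_n) -> m([0,6.05]) = 6.05


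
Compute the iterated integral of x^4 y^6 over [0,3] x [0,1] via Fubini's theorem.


By Fubini's theorem, the double integral factors as a product of single integrals:
Step 1: integral_0^3 x^4 dx = [x^5/5] from 0 to 3
     = 3^5/5 = 48.6
Step 2: integral_0^1 y^6 dy = [y^7/7] from 0 to 1
     = 1^7/7 = 0.142857
Step 3: Double integral = 48.6 * 0.142857 = 6.942857


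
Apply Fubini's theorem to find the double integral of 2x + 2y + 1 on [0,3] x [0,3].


By Fubini, integrate in x first, then y.
Step 1: Fix y, integrate over x in [0,3]:
  integral(2x + 2y + 1, x=0..3)
  = 2*(3^2 - 0^2)/2 + (2y + 1)*(3 - 0)
  = 9 + (2y + 1)*3
  = 9 + 6y + 3
  = 12 + 6y
Step 2: Integrate over y in [0,3]:
  integral(12 + 6y, y=0..3)
  = 12*3 + 6*(3^2 - 0^2)/2
  = 36 + 27
  = 63


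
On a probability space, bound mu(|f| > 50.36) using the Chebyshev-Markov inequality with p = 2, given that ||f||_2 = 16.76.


Chebyshev/Markov inequality: mu(|f| > eps) <= (||f||_p / eps)^p
Step 1: ||f||_2 / eps = 16.76 / 50.36 = 0.332804
Step 2: Raise to power p = 2:
  (0.332804)^2 = 0.110758
Step 3: Therefore mu(|f| > 50.36) <= 0.110758


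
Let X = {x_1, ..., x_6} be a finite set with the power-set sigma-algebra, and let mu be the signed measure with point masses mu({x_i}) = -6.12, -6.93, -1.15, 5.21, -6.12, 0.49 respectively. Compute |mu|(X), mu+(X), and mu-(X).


Step 1: Every measurable set is a union of atoms (the cells / points), so a Hahn decomposition is
  obtained by grouping atoms by sign: P = union of atoms with mu > 0, N = union of the remaining atoms.
  Atoms in P (indices): 4, 6;  atoms in N (indices): 1, 2, 3, 5
  Positive values: 5.21, 0.49
  Negative values: -6.12, -6.93, -1.15, -6.12
Step 2: mu+(X) = mu(P) = sum of positive atom values = 5.7
Step 3: mu-(X) = -mu(N) = sum of |negative atom values| = 20.32
Step 4: |mu|(X) = mu+(X) + mu-(X) = 5.7 + 20.32 = 26.02


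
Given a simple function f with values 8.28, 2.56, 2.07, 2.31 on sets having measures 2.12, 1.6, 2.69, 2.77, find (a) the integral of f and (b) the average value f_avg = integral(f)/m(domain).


Step 1: Integral = sum(value_i * measure_i)
= 8.28*2.12 + 2.56*1.6 + 2.07*2.69 + 2.31*2.77
= 17.5536 + 4.096 + 5.5683 + 6.3987
= 33.6166
Step 2: Total measure of domain = 2.12 + 1.6 + 2.69 + 2.77 = 9.18
Step 3: Average value = 33.6166 / 9.18 = 3.661939


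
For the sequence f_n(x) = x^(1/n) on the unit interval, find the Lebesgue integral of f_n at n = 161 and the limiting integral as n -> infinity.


At n = 161: f_161(x) = x^(1/161).
Step 1: integral(x^(1/161), 0, 1) = [x^(1/161+1) / (1/161+1)] from 0 to 1
     = 1 / (1/161 + 1) = 1 / ((161+1)/161) = 161/(161+1)
     = 161/162 = 0.993827
Step 2: As n -> infinity, f_n(x) = x^(1/n) -> 1 for x in (0,1], and f_n is increasing in n.
By MCT, lim_n integral(f_n) = integral(lim_n f_n) = integral(1, 0, 1) = 1.
Step 3: Verify convergence: 161/162 = 0.993827 -> 1


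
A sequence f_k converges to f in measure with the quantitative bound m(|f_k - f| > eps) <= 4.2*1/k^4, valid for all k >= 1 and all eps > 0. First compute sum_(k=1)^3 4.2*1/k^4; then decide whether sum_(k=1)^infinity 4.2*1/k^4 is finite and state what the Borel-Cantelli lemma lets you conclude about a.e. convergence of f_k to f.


Step 1: List the terms 4.2*1/k^4 for k = 1 to 3:
  k=1: 4.2
  k=2: 0.2625
  k=3: 0.051852
Step 2: Partial sum = 4.2 + 0.2625 + 0.051852
     = 4.514352
Step 3: The full series sum_(k>=1) 4.2*1/k^4 converges (p-series with p = 4 > 1; a constant multiple of a convergent series converges).
Step 4: Fix eps > 0. Since sum_k m(|f_k - f| > eps) < infinity, the Borel-Cantelli lemma gives
        m(limsup_k {|f_k - f| > eps}) = 0, i.e. for a.e. x, |f_k(x) - f(x)| <= eps for all large k.
        Applying this with eps = 1/j for j = 1, 2, ... and intersecting the countably many full-measure sets,
        for a.e. x we get limsup_k |f_k(x) - f(x)| <= 1/j for every j, hence f_k -> f almost everywhere.
Conclusion: series converges; Borel-Cantelli yields f_k -> f a.e.


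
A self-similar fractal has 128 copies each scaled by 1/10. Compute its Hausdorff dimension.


For a self-similar set with N copies scaled by 1/r:
dim_H = log(N)/log(r) = log(128)/log(10)
= 4.85203/2.302585
= 2.10721


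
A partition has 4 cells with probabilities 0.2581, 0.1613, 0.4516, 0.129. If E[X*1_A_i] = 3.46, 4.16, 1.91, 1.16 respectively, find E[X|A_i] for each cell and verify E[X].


For each cell A_i: E[X|A_i] = E[X*1_A_i] / P(A_i)
Step 1: E[X|A_1] = 3.46 / 0.2581 = 13.405657
Step 2: E[X|A_2] = 4.16 / 0.1613 = 25.790453
Step 3: E[X|A_3] = 1.91 / 0.4516 = 4.229407
Step 4: E[X|A_4] = 1.16 / 0.129 = 8.992248
Verification: E[X] = sum E[X*1_A_i] = 3.46 + 4.16 + 1.91 + 1.16 = 10.69


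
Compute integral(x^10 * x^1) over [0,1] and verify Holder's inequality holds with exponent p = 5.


Step 1: Exact integral of f*g = integral(x^11, 0, 1) = 1/12
     = 0.083333
Step 2: Holder bound with p=5, q=1.25:
  ||f||_p = (integral x^50 dx)^(1/5) = (1/51)^(1/5) = 0.455497
  ||g||_q = (integral x^1.25 dx)^(1/1.25) = (1/2.25)^(1/1.25) = 0.522702
Step 3: Holder bound = ||f||_p * ||g||_q = 0.455497 * 0.522702 = 0.238089
Verification: 0.083333 <= 0.238089 (Holder holds)


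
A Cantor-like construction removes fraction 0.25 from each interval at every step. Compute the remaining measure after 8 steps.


Step 1: At each step, fraction remaining = 1 - 0.25 = 0.75
Step 2: After 8 steps, measure = (0.75)^8
Result = 0.100113


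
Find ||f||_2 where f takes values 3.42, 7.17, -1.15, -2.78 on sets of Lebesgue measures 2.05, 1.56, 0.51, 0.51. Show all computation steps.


Step 1: Compute |f_i|^2 for each value:
  |3.42|^2 = 11.6964
  |7.17|^2 = 51.4089
  |-1.15|^2 = 1.3225
  |-2.78|^2 = 7.7284
Step 2: Multiply by measures and sum:
  11.6964 * 2.05 = 23.97762
  51.4089 * 1.56 = 80.197884
  1.3225 * 0.51 = 0.674475
  7.7284 * 0.51 = 3.941484
Sum = 23.97762 + 80.197884 + 0.674475 + 3.941484 = 108.791463
Step 3: Take the p-th root:
||f||_2 = (108.791463)^(1/2) = 10.430315


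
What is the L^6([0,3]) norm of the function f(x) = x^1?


Step 1: ||f||_6 = (integral_0^3 |x^1|^6 dx)^(1/6)
     = (integral_0^3 x^6 dx)^(1/6)
Step 2: integral_0^3 x^6 dx = [x^7/(7)] from 0 to 3 = 3^7/7
     = 2187/7 = 312.428571
Step 3: ||f||_6 = (312.428571)^(1/6) = 2.604904


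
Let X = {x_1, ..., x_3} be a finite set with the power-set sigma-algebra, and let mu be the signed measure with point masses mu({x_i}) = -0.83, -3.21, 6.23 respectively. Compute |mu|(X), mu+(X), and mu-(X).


Step 1: Every measurable set is a union of atoms (the cells / points), so a Hahn decomposition is
  obtained by grouping atoms by sign: P = union of atoms with mu > 0, N = union of the remaining atoms.
  Atoms in P (indices): 3;  atoms in N (indices): 1, 2
  Positive values: 6.23
  Negative values: -0.83, -3.21
Step 2: mu+(X) = mu(P) = sum of positive atom values = 6.23
Step 3: mu-(X) = -mu(N) = sum of |negative atom values| = 4.04
Step 4: |mu|(X) = mu+(X) + mu-(X) = 6.23 + 4.04 = 10.27


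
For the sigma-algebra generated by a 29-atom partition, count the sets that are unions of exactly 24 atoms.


Each element of F is a union of some subset of the 29 atoms.
Elements that are unions of exactly 24 atoms correspond to 24-element subsets of the 29 atoms.
Count = C(29, 24) = 29! / (24! * 5!) = 118755.


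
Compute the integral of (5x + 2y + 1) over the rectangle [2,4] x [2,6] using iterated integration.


By Fubini, integrate in x first, then y.
Step 1: Fix y, integrate over x in [2,4]:
  integral(5x + 2y + 1, x=2..4)
  = 5*(4^2 - 2^2)/2 + (2y + 1)*(4 - 2)
  = 30 + (2y + 1)*2
  = 30 + 4y + 2
  = 32 + 4y
Step 2: Integrate over y in [2,6]:
  integral(32 + 4y, y=2..6)
  = 32*4 + 4*(6^2 - 2^2)/2
  = 128 + 64
  = 192


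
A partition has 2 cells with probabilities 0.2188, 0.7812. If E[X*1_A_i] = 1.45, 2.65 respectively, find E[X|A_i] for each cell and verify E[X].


For each cell A_i: E[X|A_i] = E[X*1_A_i] / P(A_i)
Step 1: E[X|A_1] = 1.45 / 0.2188 = 6.627057
Step 2: E[X|A_2] = 2.65 / 0.7812 = 3.392217
Verification: E[X] = sum E[X*1_A_i] = 1.45 + 2.65 = 4.1


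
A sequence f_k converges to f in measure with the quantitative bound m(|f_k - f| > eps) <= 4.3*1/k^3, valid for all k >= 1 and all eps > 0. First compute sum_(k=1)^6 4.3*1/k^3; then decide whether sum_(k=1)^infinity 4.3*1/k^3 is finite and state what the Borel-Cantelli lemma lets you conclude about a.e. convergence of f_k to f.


Step 1: List the terms 4.3*1/k^3 for k = 1 to 6:
  k=1: 4.3
  k=2: 0.5375
  k=3: 0.159259
  k=4: 0.067187
  k=5: 0.0344
  k=6: 0.019907
Step 2: Partial sum = 4.3 + 0.5375 + 0.159259 + 0.067187 + 0.0344 + 0.019907
     = 5.118254
Step 3: The full series sum_(k>=1) 4.3*1/k^3 converges (p-series with p = 3 > 1; a constant multiple of a convergent series converges).
Step 4: Fix eps > 0. Since sum_k m(|f_k - f| > eps) < infinity, the Borel-Cantelli lemma gives
        m(limsup_k {|f_k - f| > eps}) = 0, i.e. for a.e. x, |f_k(x) - f(x)| <= eps for all large k.
        Applying this with eps = 1/j for j = 1, 2, ... and intersecting the countably many full-measure sets,
        for a.e. x we get limsup_k |f_k(x) - f(x)| <= 1/j for every j, hence f_k -> f almost everywhere.
Conclusion: series converges; Borel-Cantelli yields f_k -> f a.e.


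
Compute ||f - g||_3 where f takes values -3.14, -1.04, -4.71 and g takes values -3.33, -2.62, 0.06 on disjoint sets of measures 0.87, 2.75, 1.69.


Step 1: Compute differences f_i - g_i:
  -3.14 - -3.33 = 0.19
  -1.04 - -2.62 = 1.58
  -4.71 - 0.06 = -4.77
Step 2: Compute |diff|^3 * measure for each set:
  |0.19|^3 * 0.87 = 0.006859 * 0.87 = 0.005967
  |1.58|^3 * 2.75 = 3.944312 * 2.75 = 10.846858
  |-4.77|^3 * 1.69 = 108.531333 * 1.69 = 183.417953
Step 3: Sum = 194.270778
Step 4: ||f-g||_3 = (194.270778)^(1/3) = 5.791652


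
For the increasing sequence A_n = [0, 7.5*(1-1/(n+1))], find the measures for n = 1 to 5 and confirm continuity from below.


By continuity of measure from below: if A_n increases to A, then m(A_n) -> m(A).
Here A = [0, 7.5], so m(A) = 7.5
Step 1: a_1 = 7.5*(1 - 1/2) = 3.75, m(A_1) = 3.75
Step 2: a_2 = 7.5*(1 - 1/3) = 5, m(A_2) = 5
Step 3: a_3 = 7.5*(1 - 1/4) = 5.625, m(A_3) = 5.625
Step 4: a_4 = 7.5*(1 - 1/5) = 6, m(A_4) = 6
Step 5: a_5 = 7.5*(1 - 1/6) = 6.25, m(A_5) = 6.25
Limit: m(A_n) -> m([0,7.5]) = 7.5


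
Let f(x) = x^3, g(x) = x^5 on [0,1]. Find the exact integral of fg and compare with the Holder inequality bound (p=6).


Step 1: Exact integral of f*g = integral(x^8, 0, 1) = 1/9
     = 0.111111
Step 2: Holder bound with p=6, q=1.2:
  ||f||_p = (integral x^18 dx)^(1/6) = (1/19)^(1/6) = 0.612173
  ||g||_q = (integral x^6 dx)^(1/1.2) = (1/7)^(1/1.2) = 0.197584
Step 3: Holder bound = ||f||_p * ||g||_q = 0.612173 * 0.197584 = 0.120956
Verification: 0.111111 <= 0.120956 (Holder holds)


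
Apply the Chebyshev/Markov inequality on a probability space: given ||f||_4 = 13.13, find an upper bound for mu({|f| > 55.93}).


Chebyshev/Markov inequality: mu(|f| > eps) <= (||f||_p / eps)^p
Step 1: ||f||_4 / eps = 13.13 / 55.93 = 0.234758
Step 2: Raise to power p = 4:
  (0.234758)^4 = 0.003037
Step 3: Therefore mu(|f| > 55.93) <= 0.003037


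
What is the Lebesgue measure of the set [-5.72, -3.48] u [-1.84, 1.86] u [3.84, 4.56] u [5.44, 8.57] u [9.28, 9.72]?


For pairwise disjoint intervals, m(union) = sum of lengths.
= (-3.48 - -5.72) + (1.86 - -1.84) + (4.56 - 3.84) + (8.57 - 5.44) + (9.72 - 9.28)
= 2.24 + 3.7 + 0.72 + 3.13 + 0.44
= 10.23


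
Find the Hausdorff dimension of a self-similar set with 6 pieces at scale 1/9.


For a self-similar set with N copies scaled by 1/r:
dim_H = log(N)/log(r) = log(6)/log(9)
= 1.791759/2.197225
= 0.815465


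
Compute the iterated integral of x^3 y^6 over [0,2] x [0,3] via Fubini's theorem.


By Fubini's theorem, the double integral factors as a product of single integrals:
Step 1: integral_0^2 x^3 dx = [x^4/4] from 0 to 2
     = 2^4/4 = 4
Step 2: integral_0^3 y^6 dy = [y^7/7] from 0 to 3
     = 3^7/7 = 312.428571
Step 3: Double integral = 4 * 312.428571 = 1249.714286


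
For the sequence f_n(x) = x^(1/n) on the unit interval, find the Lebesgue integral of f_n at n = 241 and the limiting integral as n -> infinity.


At n = 241: f_241(x) = x^(1/241).
Step 1: integral(x^(1/241), 0, 1) = [x^(1/241+1) / (1/241+1)] from 0 to 1
     = 1 / (1/241 + 1) = 1 / ((241+1)/241) = 241/(241+1)
     = 241/242 = 0.995868
Step 2: As n -> infinity, f_n(x) = x^(1/n) -> 1 for x in (0,1], and f_n is increasing in n.
By MCT, lim_n integral(f_n) = integral(lim_n f_n) = integral(1, 0, 1) = 1.
Step 3: Verify convergence: 241/242 = 0.995868 -> 1


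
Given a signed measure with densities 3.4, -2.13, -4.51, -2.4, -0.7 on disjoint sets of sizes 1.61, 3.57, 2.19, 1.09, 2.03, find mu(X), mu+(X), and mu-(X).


Step 1: Compute signed measure on each set:
  Set 1: 3.4 * 1.61 = 5.474
  Set 2: -2.13 * 3.57 = -7.6041
  Set 3: -4.51 * 2.19 = -9.8769
  Set 4: -2.4 * 1.09 = -2.616
  Set 5: -0.7 * 2.03 = -1.421
Step 2: Total signed measure = (5.474) + (-7.6041) + (-9.8769) + (-2.616) + (-1.421)
     = -16.044
Step 3: Positive part mu+(X) = sum of positive contributions = 5.474
Step 4: Negative part mu-(X) = |sum of negative contributions| = 21.518
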